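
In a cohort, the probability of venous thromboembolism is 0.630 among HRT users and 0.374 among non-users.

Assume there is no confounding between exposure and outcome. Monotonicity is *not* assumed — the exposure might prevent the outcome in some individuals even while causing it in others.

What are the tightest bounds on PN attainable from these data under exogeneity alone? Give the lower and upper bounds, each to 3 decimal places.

0.406 ≤ PN ≤ 0.994

Let p₁ = 0.63, p₀ = 0.374.
Under exogeneity alone the bounds on PN are max{0,(p₁−p₀)/p₁} ≤ PN ≤ min{1,(1−p₀)/p₁}.
  lower = (p₁ − p₀)/p₁ = 0.256 / 0.63 ≈ 0.4063
  upper = min{1, (1 − p₀)/p₁} = 0.626 / 0.63 ≈ 0.9937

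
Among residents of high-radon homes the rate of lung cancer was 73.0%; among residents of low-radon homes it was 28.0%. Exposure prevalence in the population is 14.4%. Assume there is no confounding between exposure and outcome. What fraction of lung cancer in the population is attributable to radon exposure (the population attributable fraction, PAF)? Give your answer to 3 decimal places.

PAF ≈ 0.188

p₁ = 0.73, p₀ = 0.28.
Overall risk P(Y=1) = π·p₁ + (1−π)·p₀ = 0.144×0.73 + 0.856×0.28 = 0.3448.
Under exogeneity, PAF = [P(Y=1) − p₀] / P(Y=1).
PAF = (0.3448 − 0.28) / 0.3448 ≈ 0.1879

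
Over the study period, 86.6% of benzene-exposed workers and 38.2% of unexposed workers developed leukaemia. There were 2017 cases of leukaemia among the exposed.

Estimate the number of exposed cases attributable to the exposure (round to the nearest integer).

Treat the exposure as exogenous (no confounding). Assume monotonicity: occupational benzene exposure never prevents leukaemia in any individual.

about 1127 cases

p₁ = 0.866, p₀ = 0.382.
PN = (p₁ − p₀)/p₁ = (0.866 − 0.382) / 0.866 ≈ 0.55889.
Attributable cases ≈ PN × (exposed cases) = 0.55889 × 2017 ≈ 1127.28.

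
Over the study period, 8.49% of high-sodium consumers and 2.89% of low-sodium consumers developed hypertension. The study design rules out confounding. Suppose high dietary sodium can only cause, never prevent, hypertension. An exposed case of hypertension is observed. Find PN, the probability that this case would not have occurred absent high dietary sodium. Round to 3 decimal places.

PN ≈ 0.660

p₁ = 0.0849, p₀ = 0.0289.
Under exogeneity and monotonicity, PN = (p₁ − p₀) / p₁.
PN = (0.0849 − 0.0289) / 0.0849 = 0.056 / 0.0849 ≈ 0.6596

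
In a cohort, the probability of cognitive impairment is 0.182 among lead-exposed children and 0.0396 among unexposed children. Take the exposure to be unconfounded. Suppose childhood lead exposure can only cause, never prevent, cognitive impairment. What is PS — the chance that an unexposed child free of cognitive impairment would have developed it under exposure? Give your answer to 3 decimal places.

PS ≈ 0.148

Let p₁ = 0.182, p₀ = 0.0396.
Under exogeneity and monotonicity, PS = (p₁ − p₀) / (1 − p₀).
PS = (0.182 − 0.0396) / (1 − 0.0396) = 0.1424 / 0.9604 ≈ 0.1483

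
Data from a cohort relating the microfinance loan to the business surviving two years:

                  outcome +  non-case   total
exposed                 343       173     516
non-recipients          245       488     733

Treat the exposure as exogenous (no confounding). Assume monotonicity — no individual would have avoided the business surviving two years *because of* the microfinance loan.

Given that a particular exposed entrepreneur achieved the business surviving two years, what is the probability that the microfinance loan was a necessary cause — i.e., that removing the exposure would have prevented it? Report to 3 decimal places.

PN ≈ 0.497

p₁ = P(outcome | exposed) = 343/516 = 0.66473
p₀ = P(outcome | unexposed) = 245/733 = 0.33424
Under exogeneity and monotonicity, PN = (p₁ − p₀)/p₁.
PN = (0.66473 − 0.33424) / 0.66473 ≈ 0.4972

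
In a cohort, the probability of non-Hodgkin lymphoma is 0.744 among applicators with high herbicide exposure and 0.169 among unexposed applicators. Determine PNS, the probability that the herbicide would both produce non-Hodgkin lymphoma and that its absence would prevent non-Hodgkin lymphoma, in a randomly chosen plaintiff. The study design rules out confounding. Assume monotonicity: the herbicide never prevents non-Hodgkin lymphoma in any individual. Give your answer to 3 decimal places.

Let p₁ = 0.744, p₀ = 0.169.
Under exogeneity and monotonicity, PNS = p₁ − p₀.
PNS = 0.744 − 0.169 = 0.575

PNS ≈ 0.575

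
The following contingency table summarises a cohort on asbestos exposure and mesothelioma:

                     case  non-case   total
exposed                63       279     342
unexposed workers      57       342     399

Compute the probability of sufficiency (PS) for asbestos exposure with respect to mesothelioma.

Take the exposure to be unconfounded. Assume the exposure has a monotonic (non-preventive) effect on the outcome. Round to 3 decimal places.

p₁ = P(outcome | exposed) = 63/342 = 0.18421
p₀ = P(outcome | unexposed) = 57/399 = 0.14286
Under exogeneity and monotonicity, PS = (p₁ − p₀)/(1 − p₀).
PS = (0.18421 − 0.14286) / 0.85714 ≈ 0.0482

PS ≈ 0.048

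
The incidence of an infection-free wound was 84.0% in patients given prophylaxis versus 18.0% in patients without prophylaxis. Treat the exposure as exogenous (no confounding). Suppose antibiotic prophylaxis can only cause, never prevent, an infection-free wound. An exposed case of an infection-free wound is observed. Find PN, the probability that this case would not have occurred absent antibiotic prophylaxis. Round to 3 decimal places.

p₁ = 0.84, p₀ = 0.18.
Under exogeneity and monotonicity, PN = (p₁ − p₀) / p₁.
PN = (0.84 − 0.18) / 0.84 = 0.66 / 0.84 ≈ 0.7857

PN ≈ 0.786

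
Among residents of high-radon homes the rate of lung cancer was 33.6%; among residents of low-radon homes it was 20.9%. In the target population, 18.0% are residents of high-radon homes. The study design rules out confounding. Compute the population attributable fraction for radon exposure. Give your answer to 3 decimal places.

PAF ≈ 0.099

p₁ = 0.336, p₀ = 0.209.
Overall risk P(Y=1) = π·p₁ + (1−π)·p₀ = 0.18×0.336 + 0.82×0.209 = 0.23186.
Under exogeneity, PAF = [P(Y=1) − p₀] / P(Y=1).
PAF = (0.23186 − 0.209) / 0.23186 ≈ 0.0986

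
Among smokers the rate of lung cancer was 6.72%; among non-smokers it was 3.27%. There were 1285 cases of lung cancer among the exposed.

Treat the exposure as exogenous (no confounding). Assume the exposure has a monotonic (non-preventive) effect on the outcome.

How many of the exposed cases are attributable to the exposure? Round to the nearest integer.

about 660 cases

p₁ = 0.0672, p₀ = 0.0327.
PN = (p₁ − p₀)/p₁ = (0.0672 − 0.0327) / 0.0672 ≈ 0.51339.
Attributable cases ≈ PN × (exposed cases) = 0.51339 × 1285 ≈ 659.71.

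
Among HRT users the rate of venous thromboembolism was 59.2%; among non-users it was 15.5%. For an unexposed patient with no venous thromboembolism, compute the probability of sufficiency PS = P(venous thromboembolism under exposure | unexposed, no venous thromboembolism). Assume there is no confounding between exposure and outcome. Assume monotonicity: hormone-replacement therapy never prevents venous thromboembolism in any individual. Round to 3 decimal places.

p₁ = 0.592, p₀ = 0.155.
Under exogeneity and monotonicity, PS = (p₁ − p₀) / (1 − p₀).
PS = (0.592 − 0.155) / (1 − 0.155) = 0.437 / 0.845 ≈ 0.5172

PS ≈ 0.517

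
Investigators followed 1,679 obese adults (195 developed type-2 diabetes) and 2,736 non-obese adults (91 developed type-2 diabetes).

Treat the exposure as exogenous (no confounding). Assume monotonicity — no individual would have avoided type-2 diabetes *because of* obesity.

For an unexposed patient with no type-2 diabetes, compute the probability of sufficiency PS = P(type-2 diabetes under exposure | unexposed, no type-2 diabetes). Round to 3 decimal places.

p₁ = P(outcome | exposed) = 195/1679 = 0.11614
p₀ = P(outcome | unexposed) = 91/2736 = 0.03326
Under exogeneity and monotonicity, PS = (p₁ − p₀) / (1 − p₀).
PS = (0.11614 − 0.03326) / (1 − 0.03326) = 0.08288 / 0.96674 ≈ 0.0857

PS ≈ 0.086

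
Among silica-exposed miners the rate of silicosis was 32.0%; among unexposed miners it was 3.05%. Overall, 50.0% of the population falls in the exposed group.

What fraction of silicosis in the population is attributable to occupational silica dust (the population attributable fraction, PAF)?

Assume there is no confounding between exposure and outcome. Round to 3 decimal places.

PAF ≈ 0.826

p₁ = 0.32, p₀ = 0.0305.
Overall risk P(Y=1) = π·p₁ + (1−π)·p₀ = 0.5×0.32 + 0.5×0.0305 = 0.17525.
Under exogeneity, PAF = [P(Y=1) − p₀] / P(Y=1).
PAF = (0.17525 − 0.0305) / 0.17525 ≈ 0.8260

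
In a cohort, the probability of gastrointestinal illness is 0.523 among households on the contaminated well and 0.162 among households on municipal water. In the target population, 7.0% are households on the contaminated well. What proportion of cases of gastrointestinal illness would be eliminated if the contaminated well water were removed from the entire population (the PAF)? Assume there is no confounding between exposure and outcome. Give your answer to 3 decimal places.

PAF ≈ 0.135

Let p₁ = 0.523, p₀ = 0.162.
Overall risk P(Y=1) = π·p₁ + (1−π)·p₀ = 0.07×0.523 + 0.93×0.162 = 0.18727.
Under exogeneity, PAF = [P(Y=1) − p₀] / P(Y=1).
PAF = (0.18727 − 0.162) / 0.18727 ≈ 0.1349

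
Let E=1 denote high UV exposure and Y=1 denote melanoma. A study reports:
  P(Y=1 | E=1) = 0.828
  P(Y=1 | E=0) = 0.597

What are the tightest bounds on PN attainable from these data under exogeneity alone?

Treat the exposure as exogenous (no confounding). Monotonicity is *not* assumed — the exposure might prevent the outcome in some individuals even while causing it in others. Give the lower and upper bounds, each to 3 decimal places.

0.279 ≤ PN ≤ 0.487

Let p₁ = 0.828, p₀ = 0.597.
Under exogeneity alone the bounds on PN are max{0,(p₁−p₀)/p₁} ≤ PN ≤ min{1,(1−p₀)/p₁}.
  lower = (p₁ − p₀)/p₁ = 0.231 / 0.828 ≈ 0.2790
  upper = min{1, (1 − p₀)/p₁} = 0.403 / 0.828 ≈ 0.4867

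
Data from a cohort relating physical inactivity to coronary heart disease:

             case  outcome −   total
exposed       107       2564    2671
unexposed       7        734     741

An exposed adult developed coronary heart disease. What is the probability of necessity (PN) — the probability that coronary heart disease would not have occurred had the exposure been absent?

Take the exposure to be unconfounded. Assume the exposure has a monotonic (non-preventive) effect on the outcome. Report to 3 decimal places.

p₁ = P(outcome | exposed) = 107/2671 = 0.04006
p₀ = P(outcome | unexposed) = 7/741 = 0.0094467
Under exogeneity and monotonicity, PN = (p₁ − p₀) / p₁.
PN = (0.04006 − 0.0094467) / 0.04006 = 0.030613 / 0.04006 ≈ 0.7642

PN ≈ 0.764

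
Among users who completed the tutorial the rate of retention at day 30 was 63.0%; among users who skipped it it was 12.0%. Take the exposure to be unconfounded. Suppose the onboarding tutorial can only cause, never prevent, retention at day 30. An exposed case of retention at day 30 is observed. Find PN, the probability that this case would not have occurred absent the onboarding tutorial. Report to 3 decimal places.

PN ≈ 0.810

p₁ = 0.63, p₀ = 0.12.
Under exogeneity and monotonicity, PN = (p₁ − p₀) / p₁.
PN = (0.63 − 0.12) / 0.63 = 0.51 / 0.63 ≈ 0.8095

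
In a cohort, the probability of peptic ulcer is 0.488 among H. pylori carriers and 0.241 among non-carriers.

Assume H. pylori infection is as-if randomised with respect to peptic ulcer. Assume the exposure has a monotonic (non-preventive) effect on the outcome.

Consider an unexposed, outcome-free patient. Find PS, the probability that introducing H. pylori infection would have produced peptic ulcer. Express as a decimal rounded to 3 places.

Let p₁ = 0.488, p₀ = 0.241.
Under exogeneity and monotonicity, PS = (p₁ − p₀) / (1 − p₀).
PS = (0.488 − 0.241) / (1 − 0.241) = 0.247 / 0.759 ≈ 0.3254

PS ≈ 0.325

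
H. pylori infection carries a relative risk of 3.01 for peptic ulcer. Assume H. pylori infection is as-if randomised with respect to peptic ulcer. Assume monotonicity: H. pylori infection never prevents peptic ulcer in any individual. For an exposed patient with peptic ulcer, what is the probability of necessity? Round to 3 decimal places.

PN ≈ 0.668

Under exogeneity and monotonicity, PN = (RR − 1) / RR = 1 − 1/RR.
PN = (3.01 − 1) / 3.01 = 2.01 / 3.01 ≈ 0.6678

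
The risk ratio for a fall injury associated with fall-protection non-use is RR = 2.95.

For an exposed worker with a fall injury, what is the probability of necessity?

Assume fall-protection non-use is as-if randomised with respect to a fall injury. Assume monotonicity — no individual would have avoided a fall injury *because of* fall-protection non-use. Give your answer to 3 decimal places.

Under exogeneity and monotonicity, PN = (RR − 1) / RR = 1 − 1/RR.
PN = (2.95 − 1) / 2.95 = 1.95 / 2.95 ≈ 0.6610

PN ≈ 0.661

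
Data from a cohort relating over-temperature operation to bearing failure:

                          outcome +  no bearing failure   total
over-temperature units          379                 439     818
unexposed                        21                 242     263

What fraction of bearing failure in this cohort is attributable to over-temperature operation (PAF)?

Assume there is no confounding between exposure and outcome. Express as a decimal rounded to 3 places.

PAF ≈ 0.784

p₁ = P(outcome | exposed) = 379/818 = 0.46333
p₀ = P(outcome | unexposed) = 21/263 = 0.079848
Exposure prevalence π = 818/1081 = 0.75671; overall risk P(Y=1) = 0.37003.
Under exogeneity, PAF = [P(Y=1) − p₀]/P(Y=1).
PAF = (0.37003 − 0.079848) / 0.37003 ≈ 0.7842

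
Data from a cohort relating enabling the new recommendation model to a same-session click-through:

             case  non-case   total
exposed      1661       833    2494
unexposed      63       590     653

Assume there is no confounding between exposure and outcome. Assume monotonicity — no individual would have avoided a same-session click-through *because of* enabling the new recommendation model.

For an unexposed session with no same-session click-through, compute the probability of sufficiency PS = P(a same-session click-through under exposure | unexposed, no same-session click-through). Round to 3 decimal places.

p₁ = P(outcome | exposed) = 1661/2494 = 0.666
p₀ = P(outcome | unexposed) = 63/653 = 0.096478
Under exogeneity and monotonicity, PS = (p₁ − p₀)/(1 − p₀).
PS = (0.666 − 0.096478) / 0.90352 ≈ 0.6303

PS ≈ 0.630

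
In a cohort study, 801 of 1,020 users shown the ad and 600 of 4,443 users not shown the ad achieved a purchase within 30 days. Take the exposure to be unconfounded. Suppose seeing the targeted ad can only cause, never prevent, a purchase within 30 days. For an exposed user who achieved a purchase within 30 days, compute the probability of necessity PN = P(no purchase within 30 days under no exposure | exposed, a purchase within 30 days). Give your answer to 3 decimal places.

p₁ = P(outcome | exposed) = 801/1020 = 0.78529
p₀ = P(outcome | unexposed) = 600/4443 = 0.13504
Under exogeneity and monotonicity, PN = (p₁ − p₀) / p₁.
PN = (0.78529 − 0.13504) / 0.78529 = 0.65025 / 0.78529 ≈ 0.8280

PN ≈ 0.828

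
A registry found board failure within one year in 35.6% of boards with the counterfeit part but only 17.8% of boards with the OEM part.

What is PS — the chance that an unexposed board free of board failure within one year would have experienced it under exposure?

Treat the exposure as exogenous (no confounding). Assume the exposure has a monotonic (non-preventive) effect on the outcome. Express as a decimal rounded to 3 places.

PS ≈ 0.217

p₁ = 0.356, p₀ = 0.178.
Under exogeneity and monotonicity, PS = (p₁ − p₀) / (1 − p₀).
PS = (0.356 − 0.178) / (1 − 0.178) = 0.178 / 0.822 ≈ 0.2165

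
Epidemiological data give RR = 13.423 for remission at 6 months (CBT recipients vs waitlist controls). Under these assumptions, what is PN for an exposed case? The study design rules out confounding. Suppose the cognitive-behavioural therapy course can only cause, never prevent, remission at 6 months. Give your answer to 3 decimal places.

PN ≈ 0.926

Under exogeneity and monotonicity, PN = (RR − 1) / RR = 1 − 1/RR.
PN = (13.423 − 1) / 13.423 = 12.42 / 13.423 ≈ 0.9255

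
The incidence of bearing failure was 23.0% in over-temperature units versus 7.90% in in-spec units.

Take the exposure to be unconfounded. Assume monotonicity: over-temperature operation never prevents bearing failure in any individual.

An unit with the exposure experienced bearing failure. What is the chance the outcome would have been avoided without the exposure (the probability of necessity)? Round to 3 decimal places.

PN ≈ 0.657

p₁ = 0.23, p₀ = 0.079.
Under exogeneity and monotonicity, PN = (p₁ − p₀) / p₁.
PN = (0.23 − 0.079) / 0.23 = 0.151 / 0.23 ≈ 0.6565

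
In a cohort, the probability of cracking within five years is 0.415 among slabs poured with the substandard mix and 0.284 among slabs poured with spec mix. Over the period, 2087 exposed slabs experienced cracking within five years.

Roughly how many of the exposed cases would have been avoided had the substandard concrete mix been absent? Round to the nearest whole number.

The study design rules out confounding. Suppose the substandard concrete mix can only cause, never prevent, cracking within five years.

about 659 cases

Let p₁ = 0.415, p₀ = 0.284.
PN = (p₁ − p₀)/p₁ = (0.415 − 0.284) / 0.415 ≈ 0.31566.
Attributable cases ≈ PN × (exposed cases) = 0.31566 × 2087 ≈ 658.79.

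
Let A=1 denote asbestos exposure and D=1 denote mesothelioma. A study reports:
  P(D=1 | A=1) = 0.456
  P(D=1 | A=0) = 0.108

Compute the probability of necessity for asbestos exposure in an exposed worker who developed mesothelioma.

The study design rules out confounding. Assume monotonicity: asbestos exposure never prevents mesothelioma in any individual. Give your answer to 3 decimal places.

Let p₁ = 0.456, p₀ = 0.108.
Under exogeneity and monotonicity, PN = (p₁ − p₀) / p₁.
PN = (0.456 − 0.108) / 0.456 = 0.348 / 0.456 ≈ 0.7632

PN ≈ 0.763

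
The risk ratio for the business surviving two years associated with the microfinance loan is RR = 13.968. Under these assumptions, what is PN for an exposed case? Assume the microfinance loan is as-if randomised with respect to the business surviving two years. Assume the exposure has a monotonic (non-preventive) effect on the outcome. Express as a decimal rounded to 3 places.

PN ≈ 0.928

Under exogeneity and monotonicity, PN = (RR − 1) / RR = 1 − 1/RR.
PN = (13.968 − 1) / 13.968 = 12.97 / 13.968 ≈ 0.9284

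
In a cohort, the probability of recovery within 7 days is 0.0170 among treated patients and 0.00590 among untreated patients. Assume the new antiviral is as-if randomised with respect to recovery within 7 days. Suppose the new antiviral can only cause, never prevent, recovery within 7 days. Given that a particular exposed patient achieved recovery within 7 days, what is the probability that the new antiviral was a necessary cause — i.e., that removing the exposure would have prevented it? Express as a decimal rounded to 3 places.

PN ≈ 0.653

Let p₁ = 0.017, p₀ = 0.0059.
Under exogeneity and monotonicity, PN = (p₁ − p₀) / p₁.
PN = (0.017 − 0.0059) / 0.017 = 0.0111 / 0.017 ≈ 0.6529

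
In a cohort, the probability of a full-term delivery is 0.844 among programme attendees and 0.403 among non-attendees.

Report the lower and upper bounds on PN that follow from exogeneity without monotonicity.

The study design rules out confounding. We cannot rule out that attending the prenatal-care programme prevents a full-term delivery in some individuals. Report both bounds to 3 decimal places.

Let p₁ = 0.844, p₀ = 0.403.
Under exogeneity alone the bounds on PN are max{0,(p₁−p₀)/p₁} ≤ PN ≤ min{1,(1−p₀)/p₁}.
  lower = (p₁ − p₀)/p₁ = 0.441 / 0.844 ≈ 0.5225
  upper = min{1, (1 − p₀)/p₁} = 0.597 / 0.844 ≈ 0.7073

0.523 ≤ PN ≤ 0.707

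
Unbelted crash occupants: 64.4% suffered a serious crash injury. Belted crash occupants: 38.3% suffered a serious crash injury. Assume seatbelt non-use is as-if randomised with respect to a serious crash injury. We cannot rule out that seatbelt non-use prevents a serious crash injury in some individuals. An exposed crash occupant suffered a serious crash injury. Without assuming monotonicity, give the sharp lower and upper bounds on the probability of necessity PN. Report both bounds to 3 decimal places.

p₁ = 0.644, p₀ = 0.383.
Under exogeneity alone the bounds on PN are max{0,(p₁−p₀)/p₁} ≤ PN ≤ min{1,(1−p₀)/p₁}.
  lower = (p₁ − p₀)/p₁ = 0.261 / 0.644 ≈ 0.4053
  upper = min{1, (1 − p₀)/p₁} = 0.617 / 0.644 ≈ 0.9581

0.405 ≤ PN ≤ 0.958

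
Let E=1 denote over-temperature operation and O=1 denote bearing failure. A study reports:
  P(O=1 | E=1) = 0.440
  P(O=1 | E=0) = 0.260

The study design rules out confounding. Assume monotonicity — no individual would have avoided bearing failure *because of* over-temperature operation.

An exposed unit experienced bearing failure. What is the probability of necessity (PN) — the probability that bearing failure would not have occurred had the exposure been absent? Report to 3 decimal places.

Let p₁ = 0.44, p₀ = 0.26.
Under exogeneity and monotonicity, PN = (p₁ − p₀) / p₁.
PN = (0.44 − 0.26) / 0.44 = 0.18 / 0.44 ≈ 0.4091

PN ≈ 0.409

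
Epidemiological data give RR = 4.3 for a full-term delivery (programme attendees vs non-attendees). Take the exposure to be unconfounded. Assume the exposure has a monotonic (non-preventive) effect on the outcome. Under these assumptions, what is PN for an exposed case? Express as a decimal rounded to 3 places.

Under exogeneity and monotonicity, PN = (RR − 1) / RR = 1 − 1/RR.
PN = (4.3 − 1) / 4.3 = 3.3 / 4.3 ≈ 0.7674

PN ≈ 0.767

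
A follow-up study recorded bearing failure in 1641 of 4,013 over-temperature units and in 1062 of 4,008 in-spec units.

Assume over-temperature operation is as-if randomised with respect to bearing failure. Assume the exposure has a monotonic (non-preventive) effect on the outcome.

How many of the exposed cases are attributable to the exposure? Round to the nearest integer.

about 578 cases

p₁ = P(outcome | exposed) = 1641/4013 = 0.40892
p₀ = P(outcome | unexposed) = 1062/4008 = 0.26497
PN = (p₁ − p₀)/p₁ = (0.40892 − 0.26497) / 0.40892 ≈ 0.35203.
Attributable cases ≈ PN × (exposed cases) = 0.35203 × 1641 ≈ 577.68.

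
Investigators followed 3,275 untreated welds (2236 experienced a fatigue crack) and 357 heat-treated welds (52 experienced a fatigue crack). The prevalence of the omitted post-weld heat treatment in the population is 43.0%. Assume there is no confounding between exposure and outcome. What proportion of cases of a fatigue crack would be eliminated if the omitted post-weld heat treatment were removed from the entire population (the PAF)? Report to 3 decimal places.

PAF ≈ 0.613

p₁ = P(outcome | exposed) = 2236/3275 = 0.68275
p₀ = P(outcome | unexposed) = 52/357 = 0.14566
Overall risk P(Y=1) = π·p₁ + (1−π)·p₀ = 0.43×0.68275 + 0.57×0.14566 = 0.37661.
Under exogeneity, PAF = [P(Y=1) − p₀] / P(Y=1).
PAF = (0.37661 − 0.14566) / 0.37661 ≈ 0.6132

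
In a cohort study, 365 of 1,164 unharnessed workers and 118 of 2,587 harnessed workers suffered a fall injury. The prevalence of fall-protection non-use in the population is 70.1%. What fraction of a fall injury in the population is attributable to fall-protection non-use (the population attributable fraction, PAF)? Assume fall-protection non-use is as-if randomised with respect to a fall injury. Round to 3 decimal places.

PAF ≈ 0.805

p₁ = P(outcome | exposed) = 365/1164 = 0.31357
p₀ = P(outcome | unexposed) = 118/2587 = 0.045613
Overall risk P(Y=1) = π·p₁ + (1−π)·p₀ = 0.701×0.31357 + 0.299×0.045613 = 0.23345.
Under exogeneity, PAF = [P(Y=1) − p₀] / P(Y=1).
PAF = (0.23345 − 0.045613) / 0.23345 ≈ 0.8046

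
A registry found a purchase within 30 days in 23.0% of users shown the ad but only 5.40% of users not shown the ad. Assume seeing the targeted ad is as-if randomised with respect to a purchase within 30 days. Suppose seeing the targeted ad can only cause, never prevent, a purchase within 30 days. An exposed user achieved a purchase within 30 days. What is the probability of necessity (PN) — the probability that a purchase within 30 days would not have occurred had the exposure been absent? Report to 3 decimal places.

p₁ = 0.23, p₀ = 0.054.
Under exogeneity and monotonicity, PN = (p₁ − p₀) / p₁.
PN = (0.23 − 0.054) / 0.23 = 0.176 / 0.23 ≈ 0.7652

PN ≈ 0.765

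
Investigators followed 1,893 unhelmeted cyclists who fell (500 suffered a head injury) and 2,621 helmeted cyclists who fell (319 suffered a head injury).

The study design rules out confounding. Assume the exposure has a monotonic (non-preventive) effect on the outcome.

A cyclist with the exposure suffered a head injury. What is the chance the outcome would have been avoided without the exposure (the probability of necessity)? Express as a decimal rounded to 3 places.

p₁ = P(outcome | exposed) = 500/1893 = 0.26413
p₀ = P(outcome | unexposed) = 319/2621 = 0.12171
Under exogeneity and monotonicity, PN = (p₁ − p₀) / p₁.
PN = (0.26413 − 0.12171) / 0.26413 = 0.14242 / 0.26413 ≈ 0.5392

PN ≈ 0.539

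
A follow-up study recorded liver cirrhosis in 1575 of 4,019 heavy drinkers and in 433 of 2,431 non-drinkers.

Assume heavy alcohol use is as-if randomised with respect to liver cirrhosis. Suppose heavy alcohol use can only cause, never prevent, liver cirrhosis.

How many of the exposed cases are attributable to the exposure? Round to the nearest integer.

about 859 cases

p₁ = P(outcome | exposed) = 1575/4019 = 0.39189
p₀ = P(outcome | unexposed) = 433/2431 = 0.17812
PN = (p₁ − p₀)/p₁ = (0.39189 − 0.17812) / 0.39189 ≈ 0.54549.
Attributable cases ≈ PN × (exposed cases) = 0.54549 × 1575 ≈ 859.15.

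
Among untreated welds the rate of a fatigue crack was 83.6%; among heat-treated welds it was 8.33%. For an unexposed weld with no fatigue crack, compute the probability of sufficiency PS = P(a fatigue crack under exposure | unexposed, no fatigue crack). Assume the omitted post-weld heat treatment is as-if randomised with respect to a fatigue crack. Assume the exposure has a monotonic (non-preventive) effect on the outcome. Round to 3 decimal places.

PS ≈ 0.821

p₁ = 0.836, p₀ = 0.0833.
Under exogeneity and monotonicity, PS = (p₁ − p₀) / (1 − p₀).
PS = (0.836 − 0.0833) / (1 − 0.0833) = 0.7527 / 0.9167 ≈ 0.8211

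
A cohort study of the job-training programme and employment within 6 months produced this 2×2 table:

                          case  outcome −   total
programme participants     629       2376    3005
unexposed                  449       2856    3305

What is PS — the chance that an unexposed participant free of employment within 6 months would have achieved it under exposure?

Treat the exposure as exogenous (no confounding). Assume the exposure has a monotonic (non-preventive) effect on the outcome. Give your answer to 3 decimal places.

p₁ = P(outcome | exposed) = 629/3005 = 0.20932
p₀ = P(outcome | unexposed) = 449/3305 = 0.13585
Under exogeneity and monotonicity, PS = (p₁ − p₀)/(1 − p₀).
PS = (0.20932 − 0.13585) / 0.86415 ≈ 0.0850

PS ≈ 0.085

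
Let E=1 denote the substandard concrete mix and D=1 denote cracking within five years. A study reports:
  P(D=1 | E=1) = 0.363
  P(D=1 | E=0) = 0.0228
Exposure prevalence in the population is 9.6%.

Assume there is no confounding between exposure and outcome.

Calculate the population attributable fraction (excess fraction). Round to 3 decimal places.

PAF ≈ 0.589

Let p₁ = 0.363, p₀ = 0.0228.
Overall risk P(Y=1) = π·p₁ + (1−π)·p₀ = 0.096×0.363 + 0.904×0.0228 = 0.055459.
Under exogeneity, PAF = [P(Y=1) − p₀] / P(Y=1).
PAF = (0.055459 − 0.0228) / 0.055459 ≈ 0.5889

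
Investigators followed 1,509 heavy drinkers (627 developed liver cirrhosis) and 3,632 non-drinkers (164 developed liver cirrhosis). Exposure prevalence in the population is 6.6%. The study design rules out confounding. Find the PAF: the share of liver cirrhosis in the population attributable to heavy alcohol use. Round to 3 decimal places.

PAF ≈ 0.351

p₁ = P(outcome | exposed) = 627/1509 = 0.41551
p₀ = P(outcome | unexposed) = 164/3632 = 0.045154
Overall risk P(Y=1) = π·p₁ + (1−π)·p₀ = 0.066×0.41551 + 0.934×0.045154 = 0.069597.
Under exogeneity, PAF = [P(Y=1) − p₀] / P(Y=1).
PAF = (0.069597 − 0.045154) / 0.069597 ≈ 0.3512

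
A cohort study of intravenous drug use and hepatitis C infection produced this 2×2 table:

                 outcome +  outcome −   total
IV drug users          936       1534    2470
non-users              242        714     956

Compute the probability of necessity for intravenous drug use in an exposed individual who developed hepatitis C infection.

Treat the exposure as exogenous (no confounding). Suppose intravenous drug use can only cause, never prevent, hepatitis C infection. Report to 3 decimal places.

p₁ = P(outcome | exposed) = 936/2470 = 0.37895
p₀ = P(outcome | unexposed) = 242/956 = 0.25314
Under exogeneity and monotonicity, PN = (p₁ − p₀) / p₁.
PN = (0.37895 − 0.25314) / 0.37895 = 0.12581 / 0.37895 ≈ 0.3320

PN ≈ 0.332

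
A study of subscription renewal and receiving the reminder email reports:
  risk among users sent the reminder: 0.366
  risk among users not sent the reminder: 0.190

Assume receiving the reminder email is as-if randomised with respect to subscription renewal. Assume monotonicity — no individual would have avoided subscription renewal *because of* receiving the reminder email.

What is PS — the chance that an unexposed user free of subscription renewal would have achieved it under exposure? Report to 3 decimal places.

PS ≈ 0.217

Let p₁ = 0.366, p₀ = 0.19.
Under exogeneity and monotonicity, PS = (p₁ − p₀) / (1 − p₀).
PS = (0.366 − 0.19) / (1 − 0.19) = 0.176 / 0.81 ≈ 0.2173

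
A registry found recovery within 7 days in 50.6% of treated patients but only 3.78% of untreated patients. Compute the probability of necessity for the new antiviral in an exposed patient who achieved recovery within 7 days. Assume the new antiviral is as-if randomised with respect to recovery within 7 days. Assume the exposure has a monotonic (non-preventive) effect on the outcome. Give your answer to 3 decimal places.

p₁ = 0.506, p₀ = 0.0378.
Under exogeneity and monotonicity, PN = (p₁ − p₀) / p₁.
PN = (0.506 − 0.0378) / 0.506 = 0.4682 / 0.506 ≈ 0.9253

PN ≈ 0.925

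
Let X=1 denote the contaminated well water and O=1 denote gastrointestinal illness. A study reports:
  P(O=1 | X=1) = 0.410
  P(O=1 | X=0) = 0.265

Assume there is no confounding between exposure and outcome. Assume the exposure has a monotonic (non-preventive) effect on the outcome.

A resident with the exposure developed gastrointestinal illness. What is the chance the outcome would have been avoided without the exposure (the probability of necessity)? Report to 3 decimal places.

Let p₁ = 0.41, p₀ = 0.265.
Under exogeneity and monotonicity, PN = (p₁ − p₀) / p₁.
PN = (0.41 − 0.265) / 0.41 = 0.145 / 0.41 ≈ 0.3537

PN ≈ 0.354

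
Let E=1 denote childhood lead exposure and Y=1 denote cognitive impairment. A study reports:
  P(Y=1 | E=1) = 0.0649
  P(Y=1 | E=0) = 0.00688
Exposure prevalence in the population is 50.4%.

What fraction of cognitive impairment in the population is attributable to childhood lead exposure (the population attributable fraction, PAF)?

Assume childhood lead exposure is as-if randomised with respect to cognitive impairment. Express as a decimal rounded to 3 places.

PAF ≈ 0.810

Let p₁ = 0.0649, p₀ = 0.00688.
Overall risk P(Y=1) = π·p₁ + (1−π)·p₀ = 0.504×0.0649 + 0.496×0.00688 = 0.036122.
Under exogeneity, PAF = [P(Y=1) − p₀] / P(Y=1).
PAF = (0.036122 − 0.00688) / 0.036122 ≈ 0.8095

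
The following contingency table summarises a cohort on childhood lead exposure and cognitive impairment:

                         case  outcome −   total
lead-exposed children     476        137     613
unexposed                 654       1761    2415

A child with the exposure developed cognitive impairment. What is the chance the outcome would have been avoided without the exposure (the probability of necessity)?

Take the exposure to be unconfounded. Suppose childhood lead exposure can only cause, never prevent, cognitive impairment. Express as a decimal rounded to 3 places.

p₁ = P(outcome | exposed) = 476/613 = 0.77651
p₀ = P(outcome | unexposed) = 654/2415 = 0.27081
Under exogeneity and monotonicity, PN = (p₁ − p₀)/p₁.
PN = (0.77651 − 0.27081) / 0.77651 ≈ 0.6513

PN ≈ 0.651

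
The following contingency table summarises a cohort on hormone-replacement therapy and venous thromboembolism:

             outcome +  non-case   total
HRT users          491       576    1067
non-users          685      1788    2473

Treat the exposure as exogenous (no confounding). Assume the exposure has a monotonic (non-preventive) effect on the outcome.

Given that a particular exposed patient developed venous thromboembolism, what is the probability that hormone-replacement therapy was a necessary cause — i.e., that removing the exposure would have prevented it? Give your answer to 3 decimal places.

PN ≈ 0.398

p₁ = P(outcome | exposed) = 491/1067 = 0.46017
p₀ = P(outcome | unexposed) = 685/2473 = 0.27699
Under exogeneity and monotonicity, PN = (p₁ − p₀) / p₁.
PN = (0.46017 − 0.27699) / 0.46017 = 0.18318 / 0.46017 ≈ 0.3981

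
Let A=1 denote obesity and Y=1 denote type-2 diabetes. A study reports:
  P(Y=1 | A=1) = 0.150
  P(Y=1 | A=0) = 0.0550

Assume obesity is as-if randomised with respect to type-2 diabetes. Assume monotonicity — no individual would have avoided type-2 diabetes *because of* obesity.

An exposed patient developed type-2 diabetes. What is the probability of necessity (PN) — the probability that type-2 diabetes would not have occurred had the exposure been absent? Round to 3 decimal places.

Let p₁ = 0.15, p₀ = 0.055.
Under exogeneity and monotonicity, PN = (p₁ − p₀) / p₁.
PN = (0.15 − 0.055) / 0.15 = 0.095 / 0.15 ≈ 0.6333

PN ≈ 0.633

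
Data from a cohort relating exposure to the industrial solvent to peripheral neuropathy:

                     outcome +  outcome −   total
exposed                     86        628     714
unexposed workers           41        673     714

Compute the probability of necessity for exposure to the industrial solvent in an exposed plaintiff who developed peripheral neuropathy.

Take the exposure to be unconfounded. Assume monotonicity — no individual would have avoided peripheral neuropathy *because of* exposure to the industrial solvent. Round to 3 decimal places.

p₁ = P(outcome | exposed) = 86/714 = 0.12045
p₀ = P(outcome | unexposed) = 41/714 = 0.057423
Under exogeneity and monotonicity, PN = (p₁ − p₀) / p₁.
PN = (0.12045 − 0.057423) / 0.12045 = 0.063025 / 0.12045 ≈ 0.5233

PN ≈ 0.523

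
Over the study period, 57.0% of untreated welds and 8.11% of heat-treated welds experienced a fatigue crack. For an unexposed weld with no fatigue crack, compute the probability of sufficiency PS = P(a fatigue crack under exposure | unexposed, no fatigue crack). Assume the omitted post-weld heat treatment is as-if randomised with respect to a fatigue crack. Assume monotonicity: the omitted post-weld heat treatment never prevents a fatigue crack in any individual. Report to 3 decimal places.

PS ≈ 0.532

p₁ = 0.57, p₀ = 0.0811.
Under exogeneity and monotonicity, PS = (p₁ − p₀) / (1 − p₀).
PS = (0.57 − 0.0811) / (1 − 0.0811) = 0.4889 / 0.9189 ≈ 0.5320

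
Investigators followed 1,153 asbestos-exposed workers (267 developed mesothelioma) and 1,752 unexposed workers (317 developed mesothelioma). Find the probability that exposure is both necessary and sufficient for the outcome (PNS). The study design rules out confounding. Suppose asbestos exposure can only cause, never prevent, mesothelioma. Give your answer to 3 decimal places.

p₁ = P(outcome | exposed) = 267/1153 = 0.23157
p₀ = P(outcome | unexposed) = 317/1752 = 0.18094
Under exogeneity and monotonicity, PNS = p₁ − p₀.
PNS = 0.23157 − 0.18094 = 0.050634

PNS ≈ 0.051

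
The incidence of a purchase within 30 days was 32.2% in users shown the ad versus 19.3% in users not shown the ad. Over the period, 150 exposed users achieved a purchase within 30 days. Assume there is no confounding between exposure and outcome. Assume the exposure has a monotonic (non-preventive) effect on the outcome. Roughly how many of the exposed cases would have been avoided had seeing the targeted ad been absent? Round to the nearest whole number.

about 60 cases

p₁ = 0.322, p₀ = 0.193.
PN = (p₁ − p₀)/p₁ = (0.322 − 0.193) / 0.322 ≈ 0.40062.
Attributable cases ≈ PN × (exposed cases) = 0.40062 × 150 ≈ 60.09.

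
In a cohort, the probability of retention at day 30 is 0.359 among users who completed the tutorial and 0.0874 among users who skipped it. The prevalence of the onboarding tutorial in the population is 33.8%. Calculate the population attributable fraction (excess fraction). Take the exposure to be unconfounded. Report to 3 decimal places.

Let p₁ = 0.359, p₀ = 0.0874.
Overall risk P(Y=1) = π·p₁ + (1−π)·p₀ = 0.338×0.359 + 0.662×0.0874 = 0.1792.
Under exogeneity, PAF = [P(Y=1) − p₀] / P(Y=1).
PAF = (0.1792 − 0.0874) / 0.1792 ≈ 0.5123

PAF ≈ 0.512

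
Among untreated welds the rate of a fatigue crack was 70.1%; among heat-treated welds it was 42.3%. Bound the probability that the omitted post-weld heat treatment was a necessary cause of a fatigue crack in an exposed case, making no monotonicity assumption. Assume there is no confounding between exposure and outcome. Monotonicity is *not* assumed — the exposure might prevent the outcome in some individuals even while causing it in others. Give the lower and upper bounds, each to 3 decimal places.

p₁ = 0.701, p₀ = 0.423.
Under exogeneity alone the bounds on PN are max{0,(p₁−p₀)/p₁} ≤ PN ≤ min{1,(1−p₀)/p₁}.
  lower = (p₁ − p₀)/p₁ = 0.278 / 0.701 ≈ 0.3966
  upper = min{1, (1 − p₀)/p₁} = 0.577 / 0.701 ≈ 0.8231

0.397 ≤ PN ≤ 0.823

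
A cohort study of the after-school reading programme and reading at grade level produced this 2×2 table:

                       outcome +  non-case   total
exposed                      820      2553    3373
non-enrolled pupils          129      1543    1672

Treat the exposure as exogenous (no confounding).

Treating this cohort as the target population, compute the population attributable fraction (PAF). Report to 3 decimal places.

PAF ≈ 0.590

p₁ = P(outcome | exposed) = 820/3373 = 0.24311
p₀ = P(outcome | unexposed) = 129/1672 = 0.077153
Exposure prevalence π = 3373/5045 = 0.66858; overall risk P(Y=1) = 0.18811.
Under exogeneity, PAF = [P(Y=1) − p₀]/P(Y=1).
PAF = (0.18811 − 0.077153) / 0.18811 ≈ 0.5898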